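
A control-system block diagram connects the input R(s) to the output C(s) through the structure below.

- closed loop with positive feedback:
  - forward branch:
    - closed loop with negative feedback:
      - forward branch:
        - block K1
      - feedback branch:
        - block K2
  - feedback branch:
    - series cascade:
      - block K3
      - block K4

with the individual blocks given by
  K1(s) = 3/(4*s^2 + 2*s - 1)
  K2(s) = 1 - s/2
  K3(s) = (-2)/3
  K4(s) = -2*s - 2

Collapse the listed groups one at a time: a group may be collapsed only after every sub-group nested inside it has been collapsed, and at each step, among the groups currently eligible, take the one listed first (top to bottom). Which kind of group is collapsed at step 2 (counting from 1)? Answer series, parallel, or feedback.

The answer is series.

Reasoning:
Step 1: reduce the feedback loop with forward K1 and return K2
Step 2: series reduction of K3, K4
Step 3: apply the feedback formula to [K1/(1+K1*K2)], (K3*K4)
The group at step 2 is a series group.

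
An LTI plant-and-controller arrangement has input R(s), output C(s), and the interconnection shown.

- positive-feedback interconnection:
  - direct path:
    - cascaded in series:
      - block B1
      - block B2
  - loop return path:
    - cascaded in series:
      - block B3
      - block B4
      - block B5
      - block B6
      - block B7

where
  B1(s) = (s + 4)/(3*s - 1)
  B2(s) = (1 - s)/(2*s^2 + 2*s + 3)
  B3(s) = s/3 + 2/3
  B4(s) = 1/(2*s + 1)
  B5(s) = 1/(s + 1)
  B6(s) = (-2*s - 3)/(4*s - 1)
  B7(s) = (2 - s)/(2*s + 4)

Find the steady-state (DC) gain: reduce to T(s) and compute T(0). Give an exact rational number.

[1] combine B1, B2 in series gives (-s^2 - 3*s + 4)/(6*s^3 + 4*s^2 + 7*s - 3)
[2] reduce the series chain B3, B4, B5, B6, B7 gives (2*s^2 - s - 6)/(48*s^3 + 60*s^2 + 6*s - 6)
[3] close the feedback loop around (B1*B2), (B3*B4*B5*B6*B7) gives (-48*s^5 - 204*s^4 + 6*s^3 + 228*s^2 + 42*s - 24)/(288*s^6 + 552*s^5 + 614*s^4 + 269*s^3 - 179*s^2 - 74*s + 42)
DC gain: substitute s = 0 into T(s) from step 3: T(0) = -24/42 = -4/7.

Final answer: -4/7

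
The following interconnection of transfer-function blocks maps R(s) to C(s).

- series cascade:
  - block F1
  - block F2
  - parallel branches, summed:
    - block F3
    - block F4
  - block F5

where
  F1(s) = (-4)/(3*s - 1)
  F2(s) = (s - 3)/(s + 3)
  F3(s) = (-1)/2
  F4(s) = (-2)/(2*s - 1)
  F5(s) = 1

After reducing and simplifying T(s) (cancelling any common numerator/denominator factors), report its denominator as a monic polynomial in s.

[1] reduce the parallel group F3, F4 = (-2*s - 3)/(4*s - 2)
[2] reduce the series chain F1, F2, (F3+F4), F5 = (4*s^2 - 6*s - 18)/(6*s^3 + 13*s^2 - 14*s + 3)
The result of step 2 is T(s) in lowest terms. Its denominator has leading coefficient 6; dividing the denominator through by 6 makes it monic.

Final answer: s^3 + 13*s^2/6 - 7*s/3 + 1/2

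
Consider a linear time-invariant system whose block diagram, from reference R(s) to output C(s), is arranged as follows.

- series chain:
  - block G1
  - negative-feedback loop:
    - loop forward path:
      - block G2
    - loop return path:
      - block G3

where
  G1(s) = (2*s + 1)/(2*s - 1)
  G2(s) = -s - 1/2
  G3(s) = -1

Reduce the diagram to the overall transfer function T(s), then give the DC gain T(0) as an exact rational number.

Answer: 1/3

Working:
1. apply the feedback formula to G2, G3 = (-2*s - 1)/(2*s + 3)
2. reduce the series chain G1, [G2/(1+G2*G3)] = (-4*s^2 - 4*s - 1)/(4*s^2 + 4*s - 3)
Step 2 gives the overall T(s). Then T(0) = -1/(-3) = 1/3.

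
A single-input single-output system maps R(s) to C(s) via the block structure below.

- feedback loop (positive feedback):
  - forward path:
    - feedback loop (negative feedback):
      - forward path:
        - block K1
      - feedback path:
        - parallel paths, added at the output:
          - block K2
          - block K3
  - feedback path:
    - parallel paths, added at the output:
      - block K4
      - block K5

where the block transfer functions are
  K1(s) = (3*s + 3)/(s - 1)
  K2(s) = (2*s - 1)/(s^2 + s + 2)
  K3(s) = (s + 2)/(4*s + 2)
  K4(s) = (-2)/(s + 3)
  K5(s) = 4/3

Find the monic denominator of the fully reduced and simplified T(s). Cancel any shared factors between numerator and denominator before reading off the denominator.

Answer: s^5 + 5*s^4/9 - 13*s^3/3 - 7*s^2/9 + 62*s/9 + 2

Working:
1. add K2, K3 (parallel): (s^3 + 11*s^2 + 4*s + 2)/(4*s^3 + 6*s^2 + 10*s + 4)
2. feedback reduction of K1, (K2+K3): (12*s^4 + 30*s^3 + 48*s^2 + 42*s + 12)/(7*s^4 + 38*s^3 + 49*s^2 + 12*s + 2)
3. reduce the parallel group K4, K5: (4*s + 6)/(3*s + 9)
4. reduce the feedback loop with forward [K1/(1+K1*(K2+K3))] and return (K4+K5): (-12*s^5 - 66*s^4 - 138*s^3 - 186*s^2 - 138*s - 36)/(9*s^5 + 5*s^4 - 39*s^3 - 7*s^2 + 62*s + 18)
T(s) is the step-4 result (common factors already cancelled). Leading coefficient of the denominator: 9. Divide through by 9 for the monic polynomial.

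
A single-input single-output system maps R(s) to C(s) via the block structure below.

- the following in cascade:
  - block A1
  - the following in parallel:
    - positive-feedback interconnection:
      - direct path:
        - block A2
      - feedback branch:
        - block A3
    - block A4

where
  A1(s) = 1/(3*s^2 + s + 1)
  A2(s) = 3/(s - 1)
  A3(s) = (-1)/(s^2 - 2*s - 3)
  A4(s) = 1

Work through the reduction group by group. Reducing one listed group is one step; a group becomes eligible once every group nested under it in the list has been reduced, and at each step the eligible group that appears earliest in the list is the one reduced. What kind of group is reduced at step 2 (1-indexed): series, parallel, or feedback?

Answer: parallel

Working:
Step 1. close the feedback loop around A2, A3
Step 2. combine [A2/(1-A2*A3)], A4 in parallel
Step 3. combine A1, ([A2/(1-A2*A3)]+A4) in series
At step 2 the group reduced is parallel.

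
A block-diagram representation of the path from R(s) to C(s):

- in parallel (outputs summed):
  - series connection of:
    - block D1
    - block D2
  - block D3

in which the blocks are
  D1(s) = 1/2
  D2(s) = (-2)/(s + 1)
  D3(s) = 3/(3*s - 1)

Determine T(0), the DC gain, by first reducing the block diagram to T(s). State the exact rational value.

Reducing step by step:

Step 1. reduce the series chain D1, D2, giving (-1)/(s + 1)
Step 2. sum the parallel branches (D1*D2), D3, giving 4/(3*s^2 + 2*s - 1)
DC gain: substitute s = 0 into T(s) from step 2: T(0) = 4/(-1) = -4.

Answer: -4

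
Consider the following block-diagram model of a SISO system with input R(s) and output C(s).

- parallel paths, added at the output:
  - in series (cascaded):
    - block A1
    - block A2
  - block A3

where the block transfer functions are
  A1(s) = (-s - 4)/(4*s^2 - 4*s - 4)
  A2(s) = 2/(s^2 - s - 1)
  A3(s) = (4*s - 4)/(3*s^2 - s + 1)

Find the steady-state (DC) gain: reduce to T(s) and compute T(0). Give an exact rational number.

The answer is -6.

Reasoning:
Step 1. reduce the series chain A1, A2: (-s - 4)/(2*s^4 - 4*s^3 - 2*s^2 + 4*s + 2)
Step 2. reduce the parallel group (A1*A2), A3: (8*s^5 - 24*s^4 + 5*s^3 + 13*s^2 - 5*s - 12)/(6*s^6 - 14*s^5 + 10*s^3 + 2*s + 2)
DC gain: substitute s = 0 into T(s) from step 2: T(0) = -12/2 = -6.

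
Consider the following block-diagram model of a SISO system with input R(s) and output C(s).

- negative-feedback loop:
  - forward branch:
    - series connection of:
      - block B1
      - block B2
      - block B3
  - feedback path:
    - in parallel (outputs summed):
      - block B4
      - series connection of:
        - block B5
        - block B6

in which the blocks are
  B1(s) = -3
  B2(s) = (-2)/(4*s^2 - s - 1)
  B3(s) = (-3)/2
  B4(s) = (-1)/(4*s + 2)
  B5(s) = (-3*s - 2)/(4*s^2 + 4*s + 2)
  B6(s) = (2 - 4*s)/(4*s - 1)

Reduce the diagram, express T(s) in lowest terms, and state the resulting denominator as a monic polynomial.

The answer is s^6 + s^5 + s^4/16 - 51*s^3/32 - 59*s^2/64 + 37*s/64 + 29/128.

Reasoning:
[1] reduce the series chain B1, B2, B3; result (-9)/(4*s^2 - s - 1)
[2] series reduction of B5, B6; result (6*s^2 + s - 2)/(8*s^3 + 6*s^2 + 2*s - 1)
[3] parallel reduction of B4, (B5*B6); result (16*s^3 + 10*s^2 - 8*s - 3)/(32*s^4 + 40*s^3 + 20*s^2 - 2)
[4] collapse the loop ((B1*B2*B3) forward, (B4+(B5*B6)) return); result (-288*s^4 - 360*s^3 - 180*s^2 + 18)/(128*s^6 + 128*s^5 + 8*s^4 - 204*s^3 - 118*s^2 + 74*s + 29)
T(s) is the step-4 result (common factors already cancelled). Leading coefficient of the denominator: 128. Divide through by 128 for the monic polynomial.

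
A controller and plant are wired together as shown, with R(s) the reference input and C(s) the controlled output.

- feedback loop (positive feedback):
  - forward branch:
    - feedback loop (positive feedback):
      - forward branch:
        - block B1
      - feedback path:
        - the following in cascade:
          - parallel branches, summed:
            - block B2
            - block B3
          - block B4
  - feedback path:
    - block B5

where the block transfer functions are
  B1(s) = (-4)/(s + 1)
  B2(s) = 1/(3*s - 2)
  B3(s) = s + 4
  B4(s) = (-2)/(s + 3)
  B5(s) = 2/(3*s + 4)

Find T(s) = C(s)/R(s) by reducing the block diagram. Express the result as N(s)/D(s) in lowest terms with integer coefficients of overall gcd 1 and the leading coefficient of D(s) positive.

Step 1. reduce the parallel group B2, B3: (3*s^2 + 10*s - 7)/(3*s - 2)
Step 2. combine (B2+B3), B4 in series: (-6*s^2 - 20*s + 14)/(3*s^2 + 7*s - 6)
Step 3. apply the feedback formula to B1, ((B2+B3)*B4): (-12*s^2 - 28*s + 24)/(3*s^3 - 14*s^2 - 79*s + 50)
Step 4. apply the feedback formula to [B1/(1-B1*((B2+B3)*B4))], B5, giving the overall T(s)

Answer: (-36*s^3 - 132*s^2 - 40*s + 96)/(9*s^4 - 30*s^3 - 269*s^2 - 110*s + 152)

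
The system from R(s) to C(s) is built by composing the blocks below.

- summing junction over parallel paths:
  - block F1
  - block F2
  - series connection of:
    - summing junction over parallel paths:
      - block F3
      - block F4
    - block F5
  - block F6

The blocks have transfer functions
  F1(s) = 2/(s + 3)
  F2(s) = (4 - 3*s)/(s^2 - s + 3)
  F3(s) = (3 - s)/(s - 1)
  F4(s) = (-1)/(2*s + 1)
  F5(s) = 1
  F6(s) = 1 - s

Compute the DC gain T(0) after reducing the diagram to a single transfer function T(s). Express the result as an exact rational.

Step 1. combine F3, F4 in parallel, giving (-2*s^2 + 4*s + 4)/(2*s^2 - s - 1)
Step 2. combine (F3+F4), F5 in series, giving (-2*s^2 + 4*s + 4)/(2*s^2 - s - 1)
Step 3. sum the parallel branches F1, F2, ((F3+F4)*F5), F6, giving (-2*s^6 - 3*s^5 + 4*s^4 - 20*s^3 + 59*s^2 + 25*s + 9)/(2*s^5 + 3*s^4 - 3*s^3 + 16*s^2 - 9*s - 9)
The step-3 result is T(s). Setting s = 0: T(0) = 9/(-9) = -1.

Final answer: -1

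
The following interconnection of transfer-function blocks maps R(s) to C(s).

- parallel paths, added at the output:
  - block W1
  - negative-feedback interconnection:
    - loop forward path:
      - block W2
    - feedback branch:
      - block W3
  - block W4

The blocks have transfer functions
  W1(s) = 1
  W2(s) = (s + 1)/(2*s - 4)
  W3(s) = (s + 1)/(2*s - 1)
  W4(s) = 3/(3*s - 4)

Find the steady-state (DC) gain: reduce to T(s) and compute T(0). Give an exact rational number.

[1] feedback reduction of W2, W3 -> (2*s^2 + s - 1)/(5*s^2 - 8*s + 5)
[2] add W1, [W2/(1+W2*W3)], W4 (parallel) -> (21*s^3 - 34*s^2 + 16*s - 1)/(15*s^3 - 44*s^2 + 47*s - 20)
The step-2 result is T(s). Setting s = 0: T(0) = -1/(-20) = 1/20.

Hence the answer: 1/20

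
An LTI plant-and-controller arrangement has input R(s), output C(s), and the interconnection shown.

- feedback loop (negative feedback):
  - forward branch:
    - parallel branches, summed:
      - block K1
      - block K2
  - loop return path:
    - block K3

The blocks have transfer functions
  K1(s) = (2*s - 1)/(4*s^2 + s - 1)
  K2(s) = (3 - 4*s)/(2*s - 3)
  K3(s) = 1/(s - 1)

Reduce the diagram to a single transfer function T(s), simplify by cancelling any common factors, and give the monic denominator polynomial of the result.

1. reduce the parallel group K1, K2 = (-16*s^3 + 12*s^2 - s)/(8*s^3 - 10*s^2 - 5*s + 3)
2. close the feedback loop around (K1+K2), K3 = (-16*s^4 + 28*s^3 - 13*s^2 + s)/(8*s^4 - 34*s^3 + 17*s^2 + 7*s - 3)
T(s) is the step-2 result (common factors already cancelled). Leading coefficient of the denominator: 8. Divide through by 8 for the monic polynomial.

Final answer: s^4 - 17*s^3/4 + 17*s^2/8 + 7*s/8 - 3/8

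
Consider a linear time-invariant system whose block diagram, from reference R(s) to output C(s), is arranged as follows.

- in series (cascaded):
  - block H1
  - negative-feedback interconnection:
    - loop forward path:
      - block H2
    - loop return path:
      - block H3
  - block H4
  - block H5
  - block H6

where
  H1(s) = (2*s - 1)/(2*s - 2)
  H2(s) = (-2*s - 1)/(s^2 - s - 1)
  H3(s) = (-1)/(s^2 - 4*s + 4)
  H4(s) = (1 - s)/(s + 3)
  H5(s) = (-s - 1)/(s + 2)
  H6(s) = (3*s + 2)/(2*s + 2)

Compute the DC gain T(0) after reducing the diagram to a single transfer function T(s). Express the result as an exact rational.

First reduce the diagram to T(s).

Step 1: reduce the feedback loop with forward H2 and return H3 gives (-2*s^3 + 7*s^2 - 4*s - 4)/(s^4 - 5*s^3 + 7*s^2 + 2*s - 3)
Step 2: series reduction of H1, [H2/(1+H2*H3)], H4, H5, H6 gives (-12*s^5 + 40*s^4 - 13*s^3 - 42*s^2 + 4*s + 8)/(4*s^6 - 48*s^4 + 28*s^3 + 196*s^2 - 12*s - 72)
That last expression is T(s); at s = 0 only the constant terms survive, so T(0) = 8/(-72) = -1/9.

Answer: -1/9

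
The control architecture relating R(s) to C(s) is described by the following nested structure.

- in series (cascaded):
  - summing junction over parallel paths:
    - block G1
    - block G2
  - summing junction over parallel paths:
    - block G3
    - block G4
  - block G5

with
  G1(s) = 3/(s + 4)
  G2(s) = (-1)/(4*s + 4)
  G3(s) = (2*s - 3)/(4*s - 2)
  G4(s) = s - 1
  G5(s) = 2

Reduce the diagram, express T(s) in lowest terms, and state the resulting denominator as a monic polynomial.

Reducing step by step:

1. add G1, G2 (parallel): (11*s + 8)/(4*s^2 + 20*s + 16)
2. combine G3, G4 in parallel: (4*s^2 - 4*s - 1)/(4*s - 2)
3. cascade (G1+G2), (G3+G4), G5: (44*s^3 - 12*s^2 - 43*s - 8)/(8*s^3 + 36*s^2 + 12*s - 16)
The result of step 3 is T(s) in lowest terms. Its denominator has leading coefficient 8; dividing the denominator through by 8 makes it monic.

Answer: s^3 + 9*s^2/2 + 3*s/2 - 2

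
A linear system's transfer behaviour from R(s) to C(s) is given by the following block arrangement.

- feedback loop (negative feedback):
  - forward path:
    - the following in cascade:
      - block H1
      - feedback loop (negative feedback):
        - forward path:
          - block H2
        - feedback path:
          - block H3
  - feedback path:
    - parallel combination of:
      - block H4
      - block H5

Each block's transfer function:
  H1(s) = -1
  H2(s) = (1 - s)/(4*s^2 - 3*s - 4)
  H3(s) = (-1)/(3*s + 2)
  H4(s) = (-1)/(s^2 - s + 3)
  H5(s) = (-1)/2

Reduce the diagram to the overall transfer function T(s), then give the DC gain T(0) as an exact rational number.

First reduce the diagram to T(s).

1. feedback reduction of H2, H3: (-3*s^2 + s + 2)/(12*s^3 - s^2 - 17*s - 9)
2. series reduction of H1, [H2/(1+H2*H3)]: (3*s^2 - s - 2)/(12*s^3 - s^2 - 17*s - 9)
3. add H4, H5 (parallel): (-s^2 + s - 5)/(2*s^2 - 2*s + 6)
4. collapse the loop ((H1*[H2/(1+H2*H3)]) forward, (H4+H5) return): (6*s^4 - 8*s^3 + 16*s^2 - 2*s - 12)/(24*s^5 - 29*s^4 + 44*s^3 - 4*s^2 - 81*s - 44)
Step 4 gives the overall T(s). Then T(0) = -12/(-44) = 3/11.

Answer: 3/11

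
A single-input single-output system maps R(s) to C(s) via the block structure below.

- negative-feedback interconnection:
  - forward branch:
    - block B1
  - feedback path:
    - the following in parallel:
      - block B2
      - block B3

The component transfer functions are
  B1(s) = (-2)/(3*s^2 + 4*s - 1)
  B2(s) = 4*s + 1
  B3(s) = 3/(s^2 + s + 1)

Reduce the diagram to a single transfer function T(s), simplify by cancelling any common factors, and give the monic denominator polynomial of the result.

1. add B2, B3 (parallel): (4*s^3 + 5*s^2 + 5*s + 4)/(s^2 + s + 1)
2. reduce the feedback loop with forward B1 and return (B2+B3): (-2*s^2 - 2*s - 2)/(3*s^4 - s^3 - 4*s^2 - 7*s - 9)
That last expression is T(s), already simplified. Scaling its denominator by 1/3 (the reciprocal of the leading coefficient) yields the monic denominator.

Hence the answer: s^4 - s^3/3 - 4*s^2/3 - 7*s/3 - 3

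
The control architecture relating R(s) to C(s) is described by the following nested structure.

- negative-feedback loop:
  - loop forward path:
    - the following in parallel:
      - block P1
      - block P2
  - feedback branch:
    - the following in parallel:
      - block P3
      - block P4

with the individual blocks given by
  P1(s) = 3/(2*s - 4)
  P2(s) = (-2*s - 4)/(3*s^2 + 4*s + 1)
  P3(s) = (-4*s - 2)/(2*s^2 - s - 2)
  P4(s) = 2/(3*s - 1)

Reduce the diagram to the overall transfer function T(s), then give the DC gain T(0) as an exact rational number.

Reducing step by step:

Step 1: parallel reduction of P1, P2 gives (5*s^2 + 12*s + 19)/(6*s^3 - 4*s^2 - 14*s - 4)
Step 2: reduce the parallel group P3, P4 gives (-8*s^2 - 4*s - 2)/(6*s^3 - 5*s^2 - 5*s + 2)
Step 3: apply the feedback formula to (P1+P2), (P3+P4) gives (30*s^5 + 47*s^4 + 29*s^3 - 145*s^2 - 71*s + 38)/(36*s^6 - 54*s^5 - 134*s^4 - 38*s^3 - 128*s^2 - 108*s - 46)
That last expression is T(s); at s = 0 only the constant terms survive, so T(0) = 38/(-46) = -19/23.

Answer: -19/23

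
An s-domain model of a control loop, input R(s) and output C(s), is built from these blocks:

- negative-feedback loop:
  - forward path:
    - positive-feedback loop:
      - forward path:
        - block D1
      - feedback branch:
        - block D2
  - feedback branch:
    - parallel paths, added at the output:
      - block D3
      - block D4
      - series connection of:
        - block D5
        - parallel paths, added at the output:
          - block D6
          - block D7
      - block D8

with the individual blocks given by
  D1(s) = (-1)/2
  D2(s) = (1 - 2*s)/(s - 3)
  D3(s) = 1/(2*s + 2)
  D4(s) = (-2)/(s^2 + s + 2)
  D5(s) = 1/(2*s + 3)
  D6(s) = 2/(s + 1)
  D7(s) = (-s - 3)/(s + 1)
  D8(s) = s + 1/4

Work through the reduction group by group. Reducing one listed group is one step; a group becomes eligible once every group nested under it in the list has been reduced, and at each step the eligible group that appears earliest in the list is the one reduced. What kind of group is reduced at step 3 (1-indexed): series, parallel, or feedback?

Answer: series

Working:
(1) collapse the loop (D1 forward, D2 return)
(2) add D6, D7 (parallel)
(3) reduce the series chain D5, (D6+D7)
(4) add D3, D4, (D5*(D6+D7)), D8 (parallel)
(5) close the feedback loop around [D1/(1-D1*D2)], (D3+D4+(D5*(D6+D7))+D8)
The group at step 3 is a series group.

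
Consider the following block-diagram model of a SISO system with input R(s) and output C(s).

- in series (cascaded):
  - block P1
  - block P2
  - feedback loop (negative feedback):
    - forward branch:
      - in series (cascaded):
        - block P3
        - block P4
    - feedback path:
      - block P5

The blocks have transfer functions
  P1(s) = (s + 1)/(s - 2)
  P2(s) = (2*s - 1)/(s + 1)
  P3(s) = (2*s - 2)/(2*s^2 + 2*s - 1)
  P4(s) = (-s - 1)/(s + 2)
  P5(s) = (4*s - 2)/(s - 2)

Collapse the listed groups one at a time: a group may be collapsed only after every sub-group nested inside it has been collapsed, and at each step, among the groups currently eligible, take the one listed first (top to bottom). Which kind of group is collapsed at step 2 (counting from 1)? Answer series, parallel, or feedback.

1. cascade P3, P4
2. feedback reduction of (P3*P4), P5
3. series reduction of P1, P2, [(P3*P4)/(1+(P3*P4)*P5)]
Step 2: feedback.

Final answer: feedback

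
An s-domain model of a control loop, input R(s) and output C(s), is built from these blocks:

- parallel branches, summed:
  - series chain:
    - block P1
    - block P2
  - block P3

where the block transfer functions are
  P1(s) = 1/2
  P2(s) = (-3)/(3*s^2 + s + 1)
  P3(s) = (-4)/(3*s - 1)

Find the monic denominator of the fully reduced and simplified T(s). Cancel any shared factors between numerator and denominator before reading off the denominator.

The answer is s^3 + 2*s/9 - 1/9.

Reasoning:
Step 1: series reduction of P1, P2: (-3)/(6*s^2 + 2*s + 2)
Step 2: parallel reduction of (P1*P2), P3: (-24*s^2 - 17*s - 5)/(18*s^3 + 4*s - 2)
No further cancellation is possible in the step-2 result, so that is T(s). Its denominator becomes monic after dividing by the leading coefficient 18.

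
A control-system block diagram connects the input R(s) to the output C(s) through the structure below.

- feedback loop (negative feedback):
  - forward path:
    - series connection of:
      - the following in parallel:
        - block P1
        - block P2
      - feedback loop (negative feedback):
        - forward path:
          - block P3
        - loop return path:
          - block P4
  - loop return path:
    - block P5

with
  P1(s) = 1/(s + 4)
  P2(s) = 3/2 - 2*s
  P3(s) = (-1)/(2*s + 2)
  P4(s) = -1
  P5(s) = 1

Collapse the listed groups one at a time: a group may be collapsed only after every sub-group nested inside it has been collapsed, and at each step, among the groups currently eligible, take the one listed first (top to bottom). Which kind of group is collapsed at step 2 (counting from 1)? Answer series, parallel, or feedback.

(1) reduce the parallel group P1, P2
(2) reduce the feedback loop with forward P3 and return P4
(3) multiply (P1+P2), [P3/(1+P3*P4)] (series)
(4) close the feedback loop around ((P1+P2)*[P3/(1+P3*P4)]), P5
So the answer for step 2 is feedback.

Answer: feedback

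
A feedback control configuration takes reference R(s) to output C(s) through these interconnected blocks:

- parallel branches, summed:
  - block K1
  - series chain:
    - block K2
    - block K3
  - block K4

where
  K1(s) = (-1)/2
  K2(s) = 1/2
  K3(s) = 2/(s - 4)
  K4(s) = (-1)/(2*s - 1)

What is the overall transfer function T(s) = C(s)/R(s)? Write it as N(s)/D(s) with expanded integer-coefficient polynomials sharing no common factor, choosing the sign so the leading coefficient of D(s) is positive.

(1) multiply K2, K3 (series) gives 1/(s - 4)
(2) reduce the parallel group K1, (K2*K3), K4; the result is T(s) itself (integer coefficients, no common factor, positive leading denominator coefficient)

Therefore the answer is (-2*s^2 + 11*s + 2)/(4*s^2 - 18*s + 8).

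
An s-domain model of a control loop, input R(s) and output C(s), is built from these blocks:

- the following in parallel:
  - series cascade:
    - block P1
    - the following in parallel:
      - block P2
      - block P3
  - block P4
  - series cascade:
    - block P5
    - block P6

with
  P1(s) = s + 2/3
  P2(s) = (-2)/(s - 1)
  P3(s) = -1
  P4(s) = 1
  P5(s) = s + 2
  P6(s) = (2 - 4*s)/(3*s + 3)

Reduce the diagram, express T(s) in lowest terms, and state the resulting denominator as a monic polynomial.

Reducing step by step:

[1] sum the parallel branches P2, P3; result (-s - 1)/(s - 1)
[2] multiply P1, (P2+P3) (series); result (-3*s^2 - 5*s - 2)/(3*s - 3)
[3] multiply P5, P6 (series); result (-4*s^2 - 6*s + 4)/(3*s + 3)
[4] sum the parallel branches (P1*(P2+P3)), P4, (P5*P6); result (-7*s^3 - 7*s^2 + 3*s - 9)/(3*s^2 - 3)
That last expression is T(s), already simplified. Scaling its denominator by 1/3 (the reciprocal of the leading coefficient) yields the monic denominator.

Answer: s^2 - 1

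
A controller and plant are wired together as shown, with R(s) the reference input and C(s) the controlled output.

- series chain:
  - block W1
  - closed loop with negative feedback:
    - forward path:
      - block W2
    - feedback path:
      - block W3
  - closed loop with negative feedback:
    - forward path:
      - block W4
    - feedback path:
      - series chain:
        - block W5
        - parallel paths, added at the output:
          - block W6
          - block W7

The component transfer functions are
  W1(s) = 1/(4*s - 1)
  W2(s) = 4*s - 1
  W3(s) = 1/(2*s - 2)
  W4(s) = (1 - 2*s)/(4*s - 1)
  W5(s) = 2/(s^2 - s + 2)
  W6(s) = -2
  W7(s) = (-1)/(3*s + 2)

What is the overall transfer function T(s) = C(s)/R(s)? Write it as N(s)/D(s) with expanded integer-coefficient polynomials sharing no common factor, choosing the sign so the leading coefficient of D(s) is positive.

Reducing step by step:

Step 1 - apply the feedback formula to W2, W3, giving (8*s^2 - 10*s + 2)/(6*s - 3)
Step 2 - sum the parallel branches W6, W7, giving (-6*s - 5)/(3*s + 2)
Step 3 - cascade W5, (W6+W7), giving (-12*s - 10)/(3*s^3 - s^2 + 4*s + 4)
Step 4 - collapse the loop (W4 forward, (W5*(W6+W7)) return), giving (-6*s^4 + 5*s^3 - 9*s^2 - 4*s + 4)/(12*s^4 - 7*s^3 + 41*s^2 + 20*s - 14)
Step 5 - multiply W1, [W2/(1+W2*W3)], [W4/(1+W4*(W5*(W6+W7)))] (series), which is the overall transfer function T(s) = C(s)/R(s) in lowest terms

Answer: (-6*s^4 + 8*s^3 - 10*s^2 + 8)/(36*s^4 - 21*s^3 + 123*s^2 + 60*s - 42)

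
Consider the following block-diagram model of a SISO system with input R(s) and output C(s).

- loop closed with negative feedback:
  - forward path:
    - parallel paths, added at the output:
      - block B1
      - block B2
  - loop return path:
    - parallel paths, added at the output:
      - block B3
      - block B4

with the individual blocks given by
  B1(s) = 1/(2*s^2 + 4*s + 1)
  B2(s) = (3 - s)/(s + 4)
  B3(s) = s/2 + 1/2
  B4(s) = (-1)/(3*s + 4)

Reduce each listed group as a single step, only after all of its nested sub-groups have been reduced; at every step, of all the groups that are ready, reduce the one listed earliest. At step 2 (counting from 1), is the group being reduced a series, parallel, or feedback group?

Answer: parallel

Working:
(1) combine B1, B2 in parallel
(2) sum the parallel branches B3, B4
(3) apply the feedback formula to (B1+B2), (B3+B4)
Step 2 collapses a parallel group.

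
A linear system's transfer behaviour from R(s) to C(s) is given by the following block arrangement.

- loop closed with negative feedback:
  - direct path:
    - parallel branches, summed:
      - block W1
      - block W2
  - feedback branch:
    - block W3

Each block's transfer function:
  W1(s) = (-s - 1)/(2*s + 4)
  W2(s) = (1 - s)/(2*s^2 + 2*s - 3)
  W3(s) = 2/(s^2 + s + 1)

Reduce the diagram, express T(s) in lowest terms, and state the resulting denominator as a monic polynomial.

Answer: s^5 + 4*s^4 + 7*s^3/2 - 5*s^2/2 - 3*s + 1/2

Working:
Step 1: add W1, W2 (parallel) gives (-2*s^3 - 6*s^2 - s + 7)/(4*s^3 + 12*s^2 + 2*s - 12)
Step 2: apply the feedback formula to (W1+W2), W3 gives (-2*s^5 - 8*s^4 - 9*s^3 + 6*s + 7)/(4*s^5 + 16*s^4 + 14*s^3 - 10*s^2 - 12*s + 2)
No further cancellation is possible in the step-2 result, so that is T(s). Its denominator becomes monic after dividing by the leading coefficient 4.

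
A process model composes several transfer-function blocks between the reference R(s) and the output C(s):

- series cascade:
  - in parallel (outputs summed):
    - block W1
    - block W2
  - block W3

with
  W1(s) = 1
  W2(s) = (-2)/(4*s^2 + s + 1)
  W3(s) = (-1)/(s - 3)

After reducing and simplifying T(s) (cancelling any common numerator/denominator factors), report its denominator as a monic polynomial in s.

Answer: s^3 - 11*s^2/4 - s/2 - 3/4

Working:
[1] reduce the parallel group W1, W2; result (4*s^2 + s - 1)/(4*s^2 + s + 1)
[2] reduce the series chain (W1+W2), W3; result (-4*s^2 - s + 1)/(4*s^3 - 11*s^2 - 2*s - 3)
Step 2 gives the fully reduced T(s), with no common factor left to cancel. The denominator's leading coefficient is 4, so divide each of its coefficients by 4 to get the monic form.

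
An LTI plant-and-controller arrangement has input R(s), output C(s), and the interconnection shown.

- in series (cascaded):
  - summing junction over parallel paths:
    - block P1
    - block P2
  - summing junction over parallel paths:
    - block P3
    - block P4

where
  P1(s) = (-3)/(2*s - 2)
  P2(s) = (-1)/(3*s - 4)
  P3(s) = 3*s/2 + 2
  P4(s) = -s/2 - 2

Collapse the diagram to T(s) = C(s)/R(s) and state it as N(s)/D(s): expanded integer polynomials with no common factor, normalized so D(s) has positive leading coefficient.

Step 1: parallel reduction of P1, P2, giving (14 - 11*s)/(6*s^2 - 14*s + 8)
Step 2: add P3, P4 (parallel), giving s
Step 3: cascade (P1+P2), (P3+P4): this yields T(s), and no further normalization is needed

Hence the answer: (-11*s^2 + 14*s)/(6*s^2 - 14*s + 8)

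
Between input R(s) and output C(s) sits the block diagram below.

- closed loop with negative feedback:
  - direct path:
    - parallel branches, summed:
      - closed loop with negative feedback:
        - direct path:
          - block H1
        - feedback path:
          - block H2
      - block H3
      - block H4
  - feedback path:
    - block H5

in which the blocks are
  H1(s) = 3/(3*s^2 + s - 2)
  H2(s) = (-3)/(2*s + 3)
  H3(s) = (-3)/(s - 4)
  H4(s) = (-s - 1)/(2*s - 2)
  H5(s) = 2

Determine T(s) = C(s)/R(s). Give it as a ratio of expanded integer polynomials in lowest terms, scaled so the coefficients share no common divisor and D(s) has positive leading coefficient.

First reduce the diagram to T(s).

[1] collapse the loop (H1 forward, H2 return) gives (6*s + 9)/(6*s^3 + 11*s^2 - s - 15)
[2] combine [H1/(1+H1*H2)], H3, H4 in parallel gives (-6*s^5 - 29*s^4 + 40*s^3 + 86*s^2 - 7*s - 78)/(12*s^5 - 38*s^4 - 64*s^3 + 68*s^2 + 142*s - 120)
[3] collapse the loop (([H1/(1+H1*H2)]+H3+H4) forward, H5 return), giving the overall T(s)

Answer: (6*s^5 + 29*s^4 - 40*s^3 - 86*s^2 + 7*s + 78)/(96*s^4 - 16*s^3 - 240*s^2 - 128*s + 276)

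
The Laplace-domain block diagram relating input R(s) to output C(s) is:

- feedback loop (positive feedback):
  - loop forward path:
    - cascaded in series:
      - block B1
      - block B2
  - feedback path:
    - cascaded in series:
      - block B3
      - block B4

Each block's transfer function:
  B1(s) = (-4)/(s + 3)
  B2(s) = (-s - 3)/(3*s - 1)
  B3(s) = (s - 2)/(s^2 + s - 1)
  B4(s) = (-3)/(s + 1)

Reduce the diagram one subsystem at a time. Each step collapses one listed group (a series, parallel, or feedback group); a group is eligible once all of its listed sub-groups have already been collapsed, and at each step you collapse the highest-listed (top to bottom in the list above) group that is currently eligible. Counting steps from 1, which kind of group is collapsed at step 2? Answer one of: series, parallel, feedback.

(1) reduce the series chain B1, B2
(2) combine B3, B4 in series
(3) collapse the loop ((B1*B2) forward, (B3*B4) return)
At step 2 the group reduced is series.

Hence the answer: series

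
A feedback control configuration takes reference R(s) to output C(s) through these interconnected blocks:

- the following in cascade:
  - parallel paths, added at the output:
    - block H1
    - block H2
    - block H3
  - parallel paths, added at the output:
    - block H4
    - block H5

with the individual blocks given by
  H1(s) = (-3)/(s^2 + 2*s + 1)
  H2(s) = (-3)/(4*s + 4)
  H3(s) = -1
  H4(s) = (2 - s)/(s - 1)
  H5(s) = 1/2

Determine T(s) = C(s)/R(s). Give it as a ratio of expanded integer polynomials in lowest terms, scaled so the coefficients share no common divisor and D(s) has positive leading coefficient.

1. combine H1, H2, H3 in parallel, giving (-4*s^2 - 11*s - 19)/(4*s^2 + 8*s + 4)
2. parallel reduction of H4, H5, giving (3 - s)/(2*s - 2)
3. reduce the series chain (H1+H2+H3), (H4+H5) - this is the overall T(s), already in the required normalized form

Answer: (4*s^3 - s^2 - 14*s - 57)/(8*s^3 + 8*s^2 - 8*s - 8)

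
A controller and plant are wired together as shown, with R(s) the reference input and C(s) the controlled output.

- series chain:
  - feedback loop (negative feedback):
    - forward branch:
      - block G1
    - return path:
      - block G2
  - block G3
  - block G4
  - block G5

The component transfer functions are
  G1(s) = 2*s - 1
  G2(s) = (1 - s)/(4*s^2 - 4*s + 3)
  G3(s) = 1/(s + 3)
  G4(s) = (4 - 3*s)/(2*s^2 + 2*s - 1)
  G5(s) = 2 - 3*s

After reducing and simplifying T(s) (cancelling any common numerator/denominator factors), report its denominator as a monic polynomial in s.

Answer: s^5 + 7*s^4/2 + 3*s^3/2 + 5*s^2/4 + 13*s/4 - 3/2

Working:
(1) feedback reduction of G1, G2; result (8*s^3 - 12*s^2 + 10*s - 3)/(2*s^2 - s + 2)
(2) series reduction of [G1/(1+G1*G2)], G3, G4, G5; result (72*s^5 - 252*s^4 + 370*s^3 - 303*s^2 + 134*s - 24)/(4*s^5 + 14*s^4 + 6*s^3 + 5*s^2 + 13*s - 6)
Step 2 gives the fully reduced T(s), with no common factor left to cancel. The denominator's leading coefficient is 4, so divide each of its coefficients by 4 to get the monic form.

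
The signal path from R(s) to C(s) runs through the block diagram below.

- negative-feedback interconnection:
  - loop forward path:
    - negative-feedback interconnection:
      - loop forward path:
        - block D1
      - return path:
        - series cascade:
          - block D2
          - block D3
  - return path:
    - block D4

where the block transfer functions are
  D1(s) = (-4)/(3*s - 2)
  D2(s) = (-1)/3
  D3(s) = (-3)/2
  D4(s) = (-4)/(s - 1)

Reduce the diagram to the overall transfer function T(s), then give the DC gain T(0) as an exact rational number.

The answer is 1/5.

Reasoning:
[1] series reduction of D2, D3 -> 1/2
[2] collapse the loop (D1 forward, (D2*D3) return) -> (-4)/(3*s - 4)
[3] reduce the feedback loop with forward [D1/(1+D1*(D2*D3))] and return D4 -> (4 - 4*s)/(3*s^2 - 7*s + 20)
That last expression is T(s); at s = 0 only the constant terms survive, so T(0) = 4/20 = 1/5.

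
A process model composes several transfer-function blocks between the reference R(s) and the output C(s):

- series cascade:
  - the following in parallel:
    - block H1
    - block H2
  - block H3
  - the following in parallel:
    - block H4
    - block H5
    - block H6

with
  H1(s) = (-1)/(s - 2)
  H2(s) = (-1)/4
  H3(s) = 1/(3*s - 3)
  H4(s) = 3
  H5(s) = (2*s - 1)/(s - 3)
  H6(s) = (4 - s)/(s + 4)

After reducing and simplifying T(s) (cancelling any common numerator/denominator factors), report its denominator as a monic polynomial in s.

Answer: s^4 - 2*s^3 - 13*s^2 + 38*s - 24

Working:
Step 1: sum the parallel branches H1, H2, giving (-s - 2)/(4*s - 8)
Step 2: parallel reduction of H4, H5, H6, giving (4*s^2 + 17*s - 52)/(s^2 + s - 12)
Step 3: series reduction of (H1+H2), H3, (H4+H5+H6), giving (-4*s^3 - 25*s^2 + 18*s + 104)/(12*s^4 - 24*s^3 - 156*s^2 + 456*s - 288)
No further cancellation is possible in the step-3 result, so that is T(s). Its denominator becomes monic after dividing by the leading coefficient 12.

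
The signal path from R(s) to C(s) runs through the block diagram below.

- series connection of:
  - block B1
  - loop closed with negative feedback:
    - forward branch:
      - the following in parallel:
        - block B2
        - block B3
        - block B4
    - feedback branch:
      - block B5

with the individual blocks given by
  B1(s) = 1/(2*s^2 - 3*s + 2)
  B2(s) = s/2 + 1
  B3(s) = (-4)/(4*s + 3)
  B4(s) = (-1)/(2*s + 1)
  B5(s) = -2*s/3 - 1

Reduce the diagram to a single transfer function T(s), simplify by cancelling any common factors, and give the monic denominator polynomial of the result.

Answer: s^6 + 13*s^5/4 - 35*s^4/8 - 45*s^3/16 + 209*s^2/32 - s - 21/8

Working:
(1) parallel reduction of B2, B3, B4: (8*s^3 + 26*s^2 - s - 8)/(16*s^2 + 20*s + 6)
(2) reduce the feedback loop with forward (B2+B3+B4) and return B5: (-24*s^3 - 78*s^2 + 3*s + 24)/(16*s^4 + 76*s^3 + 28*s^2 - 79*s - 42)
(3) series reduction of B1, [(B2+B3+B4)/(1+(B2+B3+B4)*B5)]: (-24*s^3 - 78*s^2 + 3*s + 24)/(32*s^6 + 104*s^5 - 140*s^4 - 90*s^3 + 209*s^2 - 32*s - 84)
T(s) is the step-3 result (common factors already cancelled). Leading coefficient of the denominator: 32. Divide through by 32 for the monic polynomial.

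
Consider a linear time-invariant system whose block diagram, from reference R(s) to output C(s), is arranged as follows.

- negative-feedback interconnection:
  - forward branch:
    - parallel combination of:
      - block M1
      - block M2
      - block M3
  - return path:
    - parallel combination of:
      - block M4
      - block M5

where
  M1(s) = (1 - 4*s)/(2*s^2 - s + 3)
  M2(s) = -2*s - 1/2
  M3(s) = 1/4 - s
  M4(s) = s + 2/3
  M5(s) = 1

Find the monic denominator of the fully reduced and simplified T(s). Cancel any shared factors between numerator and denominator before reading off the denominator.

(1) add M1, M2, M3 (parallel): (-24*s^3 + 10*s^2 - 51*s + 1)/(8*s^2 - 4*s + 12)
(2) sum the parallel branches M4, M5: s + 5/3
(3) apply the feedback formula to (M1+M2+M3), (M4+M5): (72*s^3 - 30*s^2 + 153*s - 3)/(72*s^4 + 90*s^3 + 79*s^2 + 264*s - 41)
The result of step 3 is T(s) in lowest terms. Its denominator has leading coefficient 72; dividing the denominator through by 72 makes it monic.

Answer: s^4 + 5*s^3/4 + 79*s^2/72 + 11*s/3 - 41/72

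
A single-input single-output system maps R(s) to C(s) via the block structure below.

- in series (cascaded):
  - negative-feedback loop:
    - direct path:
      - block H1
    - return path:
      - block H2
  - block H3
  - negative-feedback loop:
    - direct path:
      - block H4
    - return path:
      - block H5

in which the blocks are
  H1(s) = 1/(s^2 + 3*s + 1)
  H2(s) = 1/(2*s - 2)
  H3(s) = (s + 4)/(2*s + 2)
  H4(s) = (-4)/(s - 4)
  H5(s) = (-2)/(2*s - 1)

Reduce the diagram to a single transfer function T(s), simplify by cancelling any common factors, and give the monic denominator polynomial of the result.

First reduce the diagram to T(s).

[1] close the feedback loop around H1, H2 gives (2*s - 2)/(2*s^3 + 4*s^2 - 4*s - 1)
[2] collapse the loop (H4 forward, H5 return) gives (4 - 8*s)/(2*s^2 - 9*s + 12)
[3] multiply [H1/(1+H1*H2)], H3, [H4/(1+H4*H5)] (series) gives (-8*s^3 - 20*s^2 + 44*s - 16)/(4*s^6 - 6*s^5 - 30*s^4 + 62*s^3 + 43*s^2 - 51*s - 12)
That last expression is T(s), already simplified. Scaling its denominator by 1/4 (the reciprocal of the leading coefficient) yields the monic denominator.

Answer: s^6 - 3*s^5/2 - 15*s^4/2 + 31*s^3/2 + 43*s^2/4 - 51*s/4 - 3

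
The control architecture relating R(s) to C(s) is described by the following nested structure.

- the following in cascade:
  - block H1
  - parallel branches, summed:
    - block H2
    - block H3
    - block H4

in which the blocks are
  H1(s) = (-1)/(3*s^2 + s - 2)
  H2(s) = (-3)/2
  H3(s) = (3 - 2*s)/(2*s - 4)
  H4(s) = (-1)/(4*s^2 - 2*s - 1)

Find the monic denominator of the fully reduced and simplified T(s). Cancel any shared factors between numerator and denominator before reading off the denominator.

The answer is s^5 - 13*s^4/6 - 3*s^3/4 + 29*s^2/12 - s/3 - 1/3.

Reasoning:
[1] add H2, H3, H4 (parallel); result (-20*s^3 + 46*s^2 - 15*s - 5)/(8*s^3 - 20*s^2 + 6*s + 4)
[2] reduce the series chain H1, (H2+H3+H4); result (20*s^3 - 46*s^2 + 15*s + 5)/(24*s^5 - 52*s^4 - 18*s^3 + 58*s^2 - 8*s - 8)
That last expression is T(s), already simplified. Scaling its denominator by 1/24 (the reciprocal of the leading coefficient) yields the monic denominator.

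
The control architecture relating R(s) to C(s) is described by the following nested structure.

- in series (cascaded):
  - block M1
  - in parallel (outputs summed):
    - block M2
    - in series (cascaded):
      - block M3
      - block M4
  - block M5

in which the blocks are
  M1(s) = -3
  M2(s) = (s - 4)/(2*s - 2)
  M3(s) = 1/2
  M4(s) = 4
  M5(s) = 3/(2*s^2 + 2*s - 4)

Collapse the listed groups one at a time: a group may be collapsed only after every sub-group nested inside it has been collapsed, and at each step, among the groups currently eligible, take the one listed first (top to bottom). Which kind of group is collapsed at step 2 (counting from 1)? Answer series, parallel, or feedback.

Step 1: cascade M3, M4
Step 2: sum the parallel branches M2, (M3*M4)
Step 3: combine M1, (M2+(M3*M4)), M5 in series
So the answer for step 2 is parallel.

Hence the answer: parallel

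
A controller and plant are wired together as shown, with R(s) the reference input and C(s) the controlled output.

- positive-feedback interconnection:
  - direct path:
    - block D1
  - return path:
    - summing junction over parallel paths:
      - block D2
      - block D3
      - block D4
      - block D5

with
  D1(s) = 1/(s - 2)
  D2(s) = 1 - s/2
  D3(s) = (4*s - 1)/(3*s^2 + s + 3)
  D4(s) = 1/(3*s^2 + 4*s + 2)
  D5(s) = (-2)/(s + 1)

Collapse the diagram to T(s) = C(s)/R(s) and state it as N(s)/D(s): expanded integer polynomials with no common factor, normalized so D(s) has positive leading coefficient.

First reduce the diagram to T(s).

Step 1 - combine D2, D3, D4, D5 in parallel -> (-9*s^6 - 6*s^5 + 2*s^4 + 31*s^3 + 12*s^2 - 10*s - 10)/(18*s^5 + 48*s^4 + 68*s^3 + 66*s^2 + 40*s + 12)
Step 2 - feedback reduction of D1, (D2+D3+D4+D5); the result is T(s) itself (integer coefficients, no common factor, positive leading denominator coefficient)

Answer: (18*s^5 + 48*s^4 + 68*s^3 + 66*s^2 + 40*s + 12)/(27*s^6 + 18*s^5 - 30*s^4 - 101*s^3 - 104*s^2 - 58*s - 14)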